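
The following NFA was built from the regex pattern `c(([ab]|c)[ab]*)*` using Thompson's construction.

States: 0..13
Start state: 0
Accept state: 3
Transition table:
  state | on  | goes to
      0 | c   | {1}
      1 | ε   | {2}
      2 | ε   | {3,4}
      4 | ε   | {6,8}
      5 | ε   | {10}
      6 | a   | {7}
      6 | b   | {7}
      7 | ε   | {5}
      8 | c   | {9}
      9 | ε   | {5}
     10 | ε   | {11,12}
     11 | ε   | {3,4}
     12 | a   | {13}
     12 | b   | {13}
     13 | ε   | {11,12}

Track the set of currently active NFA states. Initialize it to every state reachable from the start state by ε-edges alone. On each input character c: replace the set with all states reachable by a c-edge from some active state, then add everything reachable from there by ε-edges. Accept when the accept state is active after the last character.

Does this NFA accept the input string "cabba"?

start: ε-closure({0}) = {0}
'c' @ 1: {1,2,3,4,6,8}  ✓accept
'a' @ 2: {3,4,5,6,7,8,10,11,12}  ✓accept
'b' @ 3: {3,4,5,6,7,8,10,11,12,13}  ✓accept
'b' @ 4: {3,4,5,6,7,8,10,11,12,13}  ✓accept
'a' @ 5: {3,4,5,6,7,8,10,11,12,13}  ✓accept
after full input: {3,4,5,6,7,8,10,11,12,13}  (accept=3 in)

Answer: ACCEPT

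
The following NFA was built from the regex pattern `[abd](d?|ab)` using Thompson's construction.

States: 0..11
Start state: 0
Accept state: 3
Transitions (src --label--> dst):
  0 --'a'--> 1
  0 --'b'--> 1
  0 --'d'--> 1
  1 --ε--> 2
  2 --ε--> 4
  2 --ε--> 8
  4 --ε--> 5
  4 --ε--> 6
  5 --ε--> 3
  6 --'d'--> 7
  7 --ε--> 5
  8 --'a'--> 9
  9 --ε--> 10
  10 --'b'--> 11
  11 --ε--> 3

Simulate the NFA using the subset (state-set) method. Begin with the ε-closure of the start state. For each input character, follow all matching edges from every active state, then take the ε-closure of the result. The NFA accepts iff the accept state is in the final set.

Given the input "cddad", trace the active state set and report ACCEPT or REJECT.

S₀ = ε-closure({0}) = {0}
'c' @ 1: {}  — no active states
rest 'ddad' ignored (set empty)
after full input: {}  (accept=3 not in)

Answer: REJECT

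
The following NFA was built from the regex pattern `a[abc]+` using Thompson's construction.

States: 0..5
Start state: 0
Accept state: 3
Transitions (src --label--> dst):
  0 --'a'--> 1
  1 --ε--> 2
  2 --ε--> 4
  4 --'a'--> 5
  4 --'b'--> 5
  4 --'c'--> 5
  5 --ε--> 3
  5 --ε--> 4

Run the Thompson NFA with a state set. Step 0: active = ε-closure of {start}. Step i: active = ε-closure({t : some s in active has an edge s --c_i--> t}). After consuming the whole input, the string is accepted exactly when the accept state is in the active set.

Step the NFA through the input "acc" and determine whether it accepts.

initial (ε-close {0}): {0}
'a' @ 1: {1,2,4}
'c' @ 2: {3,4,5}  (accept∈set)
'c' @ 3: {3,4,5}  (accept∈set)
end set {3,4,5} — state 3 in

Answer: ACCEPT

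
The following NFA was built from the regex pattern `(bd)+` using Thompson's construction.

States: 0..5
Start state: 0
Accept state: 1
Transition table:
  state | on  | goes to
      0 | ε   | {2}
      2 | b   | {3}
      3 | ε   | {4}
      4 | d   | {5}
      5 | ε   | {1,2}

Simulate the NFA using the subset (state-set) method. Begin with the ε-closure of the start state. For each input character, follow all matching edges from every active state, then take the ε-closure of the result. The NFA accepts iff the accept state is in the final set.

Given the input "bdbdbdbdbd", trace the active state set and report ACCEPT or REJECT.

initial (ε-close {0}): {0,2}
'b' @ 1: {3,4}
'd' @ 2: {1,2,5}  (accept∈set)
'b' @ 3: {3,4}
'd' @ 4: {1,2,5}  (accept∈set)
'b' @ 5: {3,4}
'd' @ 6: {1,2,5}  (accept∈set)
'b' @ 7: {3,4}
'd' @ 8: {1,2,5}  (accept∈set)
'b' @ 9: {3,4}
'd' @ 10: {1,2,5}  (accept∈set)
end set {1,2,5} — state 1 in

Answer: ACCEPT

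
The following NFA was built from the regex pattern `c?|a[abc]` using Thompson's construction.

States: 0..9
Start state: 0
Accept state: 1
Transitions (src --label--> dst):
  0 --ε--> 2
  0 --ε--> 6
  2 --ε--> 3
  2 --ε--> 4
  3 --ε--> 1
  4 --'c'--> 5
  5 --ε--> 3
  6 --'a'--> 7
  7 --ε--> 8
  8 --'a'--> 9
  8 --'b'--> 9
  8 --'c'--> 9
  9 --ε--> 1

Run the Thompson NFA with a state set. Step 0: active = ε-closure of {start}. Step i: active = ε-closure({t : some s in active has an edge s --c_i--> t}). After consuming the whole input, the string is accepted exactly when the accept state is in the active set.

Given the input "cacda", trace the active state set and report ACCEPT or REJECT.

initial (ε-close {0}): {0,1,2,3,4,6}
'c' @ 1: {1,3,5}  (accept∈set)
'a' @ 2: {}  — state set empty
rest 'cda' ignored (set empty)
after full input: {}  (accept=1 not in)

Answer: REJECT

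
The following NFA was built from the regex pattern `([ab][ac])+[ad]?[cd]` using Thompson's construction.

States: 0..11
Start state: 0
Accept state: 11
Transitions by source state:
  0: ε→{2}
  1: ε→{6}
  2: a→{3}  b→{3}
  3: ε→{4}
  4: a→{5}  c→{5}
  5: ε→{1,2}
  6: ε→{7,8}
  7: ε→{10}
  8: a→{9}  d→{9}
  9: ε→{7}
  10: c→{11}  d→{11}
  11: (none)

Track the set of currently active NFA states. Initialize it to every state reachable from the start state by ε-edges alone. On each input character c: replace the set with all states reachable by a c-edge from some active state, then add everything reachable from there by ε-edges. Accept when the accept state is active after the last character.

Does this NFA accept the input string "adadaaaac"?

Answer: REJECT

Trace:
start: ε-closure({0}) = {0,2}
'a' @ 1: {3,4}
'd' @ 2: {}  — state set empty
rest 'adaaaac' ignored (set empty)
end set {} — state 11 not in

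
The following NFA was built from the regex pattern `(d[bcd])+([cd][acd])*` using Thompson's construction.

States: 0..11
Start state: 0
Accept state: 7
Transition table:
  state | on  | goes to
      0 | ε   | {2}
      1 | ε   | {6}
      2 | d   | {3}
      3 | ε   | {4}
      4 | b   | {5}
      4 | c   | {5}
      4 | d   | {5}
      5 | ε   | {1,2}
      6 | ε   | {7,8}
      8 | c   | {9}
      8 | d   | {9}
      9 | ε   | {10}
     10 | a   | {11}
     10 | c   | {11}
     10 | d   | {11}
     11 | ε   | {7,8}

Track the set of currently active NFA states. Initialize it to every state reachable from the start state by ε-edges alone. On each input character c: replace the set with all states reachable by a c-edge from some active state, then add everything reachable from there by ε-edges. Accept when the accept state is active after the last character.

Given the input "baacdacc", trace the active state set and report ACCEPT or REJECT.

Answer: REJECT

Trace:
start: ε-closure({0}) = {0,2}
'b' @ 1: {}  — no active states
rest 'aacdacc' ignored (set empty)
final: {}; accept 7 not in set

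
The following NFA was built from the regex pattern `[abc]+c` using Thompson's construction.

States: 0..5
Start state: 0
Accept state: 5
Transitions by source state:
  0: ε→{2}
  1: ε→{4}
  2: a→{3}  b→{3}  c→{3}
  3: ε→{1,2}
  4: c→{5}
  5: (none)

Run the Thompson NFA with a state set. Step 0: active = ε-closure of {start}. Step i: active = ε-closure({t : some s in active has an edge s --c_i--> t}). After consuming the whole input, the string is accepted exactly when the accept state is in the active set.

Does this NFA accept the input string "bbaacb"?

S₀ = ε-closure({0}) = {0,2}
'b' @ 1: {1,2,3,4}
'b' @ 2: {1,2,3,4}
'a' @ 3: {1,2,3,4}
'a' @ 4: {1,2,3,4}
'c' @ 5: {1,2,3,4,5}  ✓accept
'b' @ 6: {1,2,3,4}
end set {1,2,3,4} — state 5 not in

Answer: REJECT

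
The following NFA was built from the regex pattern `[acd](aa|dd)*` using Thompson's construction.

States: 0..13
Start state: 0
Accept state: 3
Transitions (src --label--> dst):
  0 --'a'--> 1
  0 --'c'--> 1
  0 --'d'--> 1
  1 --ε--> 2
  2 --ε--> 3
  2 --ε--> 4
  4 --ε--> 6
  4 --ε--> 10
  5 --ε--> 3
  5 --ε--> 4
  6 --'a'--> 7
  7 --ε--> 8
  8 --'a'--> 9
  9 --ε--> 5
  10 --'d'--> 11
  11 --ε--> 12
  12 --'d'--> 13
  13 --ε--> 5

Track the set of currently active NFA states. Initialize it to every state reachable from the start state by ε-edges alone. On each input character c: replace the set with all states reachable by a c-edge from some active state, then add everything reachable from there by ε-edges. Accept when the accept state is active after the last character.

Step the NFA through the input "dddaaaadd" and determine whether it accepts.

initial (ε-close {0}): {0}
'd' @ 1: {1,2,3,4,6,10}  (accept∈set)
'd' @ 2: {11,12}
'd' @ 3: {3,4,5,6,10,13}  (accept∈set)
'a' @ 4: {7,8}
'a' @ 5: {3,4,5,6,9,10}  (accept∈set)
'a' @ 6: {7,8}
'a' @ 7: {3,4,5,6,9,10}  (accept∈set)
'd' @ 8: {11,12}
'd' @ 9: {3,4,5,6,10,13}  (accept∈set)
end set {3,4,5,6,10,13} — state 3 in

Answer: ACCEPT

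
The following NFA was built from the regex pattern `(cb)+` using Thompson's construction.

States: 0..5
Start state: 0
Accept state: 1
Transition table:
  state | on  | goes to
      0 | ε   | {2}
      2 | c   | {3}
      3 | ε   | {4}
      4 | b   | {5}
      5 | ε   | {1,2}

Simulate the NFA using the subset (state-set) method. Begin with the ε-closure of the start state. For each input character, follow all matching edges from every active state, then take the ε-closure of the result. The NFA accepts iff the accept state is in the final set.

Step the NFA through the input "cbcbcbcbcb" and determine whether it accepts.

Answer: ACCEPT

Steps:
initial (ε-close {0}): {0,2}
'c' @ 1: {3,4}
'b' @ 2: {1,2,5}  [accepting]
'c' @ 3: {3,4}
'b' @ 4: {1,2,5}  [accepting]
'c' @ 5: {3,4}
'b' @ 6: {1,2,5}  [accepting]
'c' @ 7: {3,4}
'b' @ 8: {1,2,5}  [accepting]
'c' @ 9: {3,4}
'b' @ 10: {1,2,5}  [accepting]
final: {1,2,5}; accept 1 in set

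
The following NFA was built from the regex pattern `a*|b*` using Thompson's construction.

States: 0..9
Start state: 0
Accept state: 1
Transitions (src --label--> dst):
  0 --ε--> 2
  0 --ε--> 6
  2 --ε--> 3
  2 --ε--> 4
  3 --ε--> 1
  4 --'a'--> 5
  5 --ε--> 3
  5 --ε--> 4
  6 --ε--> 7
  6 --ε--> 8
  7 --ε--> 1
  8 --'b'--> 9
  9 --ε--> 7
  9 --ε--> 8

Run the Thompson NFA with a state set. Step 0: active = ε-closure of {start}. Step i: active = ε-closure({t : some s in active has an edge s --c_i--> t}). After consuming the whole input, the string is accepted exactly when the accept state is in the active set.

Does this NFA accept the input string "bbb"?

Answer: ACCEPT

Derivation:
S₀ = ε-closure({0}) = {0,1,2,3,4,6,7,8}
'b' @ 1: {1,7,8,9}  ✓accept
'b' @ 2: {1,7,8,9}  ✓accept
'b' @ 3: {1,7,8,9}  ✓accept
after full input: {1,7,8,9}  (accept=1 in)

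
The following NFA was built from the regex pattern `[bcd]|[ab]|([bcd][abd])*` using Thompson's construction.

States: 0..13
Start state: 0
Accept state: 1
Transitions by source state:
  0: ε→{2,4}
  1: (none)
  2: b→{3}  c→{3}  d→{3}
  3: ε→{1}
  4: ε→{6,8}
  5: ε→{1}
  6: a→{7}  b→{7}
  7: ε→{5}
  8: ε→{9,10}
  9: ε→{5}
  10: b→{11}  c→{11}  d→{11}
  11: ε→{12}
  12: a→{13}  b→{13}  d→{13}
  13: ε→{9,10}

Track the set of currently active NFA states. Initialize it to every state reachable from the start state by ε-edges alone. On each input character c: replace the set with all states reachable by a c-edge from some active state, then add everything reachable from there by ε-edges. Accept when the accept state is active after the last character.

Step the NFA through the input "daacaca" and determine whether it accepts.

Answer: REJECT

Steps:
initial (ε-close {0}): {0,1,2,4,5,6,8,9,10}
'd' @ 1: {1,3,11,12}  [accepting]
'a' @ 2: {1,5,9,10,13}  [accepting]
'a' @ 3: {}  — no active states
rest 'caca' ignored (set empty)
final: {}; accept 1 not in set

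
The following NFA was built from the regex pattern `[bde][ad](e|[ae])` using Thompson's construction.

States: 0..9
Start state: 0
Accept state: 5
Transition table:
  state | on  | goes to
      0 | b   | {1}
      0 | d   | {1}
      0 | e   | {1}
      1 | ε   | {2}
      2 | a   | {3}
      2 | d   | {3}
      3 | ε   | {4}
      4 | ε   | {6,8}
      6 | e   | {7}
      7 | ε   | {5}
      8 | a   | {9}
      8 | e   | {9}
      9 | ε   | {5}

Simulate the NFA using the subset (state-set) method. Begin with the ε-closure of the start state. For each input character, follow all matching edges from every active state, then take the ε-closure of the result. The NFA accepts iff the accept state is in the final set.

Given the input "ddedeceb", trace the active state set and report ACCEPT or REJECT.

initial (ε-close {0}): {0}
'd' @ 1: {1,2}
'd' @ 2: {3,4,6,8}
'e' @ 3: {5,7,9}  [accepting]
'd' @ 4: {}  — state set empty
rest 'eceb' ignored (set empty)
end set {} — state 5 not in

Answer: REJECT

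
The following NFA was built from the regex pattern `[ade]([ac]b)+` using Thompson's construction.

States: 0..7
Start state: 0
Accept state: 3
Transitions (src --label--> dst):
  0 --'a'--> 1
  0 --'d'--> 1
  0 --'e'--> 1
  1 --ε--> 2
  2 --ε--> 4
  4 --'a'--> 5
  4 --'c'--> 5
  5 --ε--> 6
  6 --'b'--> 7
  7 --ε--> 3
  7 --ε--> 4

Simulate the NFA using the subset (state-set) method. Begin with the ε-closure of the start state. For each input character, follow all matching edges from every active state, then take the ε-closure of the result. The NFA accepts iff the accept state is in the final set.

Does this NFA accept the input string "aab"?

Answer: ACCEPT

Derivation:
initial (ε-close {0}): {0}
'a' @ 1: {1,2,4}
'a' @ 2: {5,6}
'b' @ 3: {3,4,7}  ✓accept
after full input: {3,4,7}  (accept=3 in)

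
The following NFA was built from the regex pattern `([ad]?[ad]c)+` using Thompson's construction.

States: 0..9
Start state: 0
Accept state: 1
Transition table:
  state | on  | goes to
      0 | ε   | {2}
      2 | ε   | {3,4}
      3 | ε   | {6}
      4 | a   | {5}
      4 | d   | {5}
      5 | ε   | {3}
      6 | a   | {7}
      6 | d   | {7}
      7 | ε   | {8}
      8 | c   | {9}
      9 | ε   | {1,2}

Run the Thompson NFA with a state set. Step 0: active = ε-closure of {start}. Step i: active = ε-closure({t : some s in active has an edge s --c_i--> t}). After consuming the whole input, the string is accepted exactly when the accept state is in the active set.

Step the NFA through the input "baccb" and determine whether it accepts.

S₀ = ε-closure({0}) = {0,2,3,4,6}
'b' @ 1: {}  — no active states
rest 'accb' ignored (set empty)
final: {}; accept 1 not in set

Answer: REJECT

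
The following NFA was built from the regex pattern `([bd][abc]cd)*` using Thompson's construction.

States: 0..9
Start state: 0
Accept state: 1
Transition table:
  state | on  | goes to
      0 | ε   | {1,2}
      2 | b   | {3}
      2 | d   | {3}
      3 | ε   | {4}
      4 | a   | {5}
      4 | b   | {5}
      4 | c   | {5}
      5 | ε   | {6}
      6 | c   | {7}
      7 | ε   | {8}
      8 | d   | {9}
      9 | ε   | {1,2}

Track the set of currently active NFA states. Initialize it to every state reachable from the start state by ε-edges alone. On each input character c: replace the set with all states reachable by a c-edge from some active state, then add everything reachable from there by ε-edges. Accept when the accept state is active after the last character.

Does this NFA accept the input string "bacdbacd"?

Answer: ACCEPT

Derivation:
S₀ = ε-closure({0}) = {0,1,2}
'b' @ 1: {3,4}
'a' @ 2: {5,6}
'c' @ 3: {7,8}
'd' @ 4: {1,2,9}  [accepting]
'b' @ 5: {3,4}
'a' @ 6: {5,6}
'c' @ 7: {7,8}
'd' @ 8: {1,2,9}  [accepting]
after full input: {1,2,9}  (accept=1 in)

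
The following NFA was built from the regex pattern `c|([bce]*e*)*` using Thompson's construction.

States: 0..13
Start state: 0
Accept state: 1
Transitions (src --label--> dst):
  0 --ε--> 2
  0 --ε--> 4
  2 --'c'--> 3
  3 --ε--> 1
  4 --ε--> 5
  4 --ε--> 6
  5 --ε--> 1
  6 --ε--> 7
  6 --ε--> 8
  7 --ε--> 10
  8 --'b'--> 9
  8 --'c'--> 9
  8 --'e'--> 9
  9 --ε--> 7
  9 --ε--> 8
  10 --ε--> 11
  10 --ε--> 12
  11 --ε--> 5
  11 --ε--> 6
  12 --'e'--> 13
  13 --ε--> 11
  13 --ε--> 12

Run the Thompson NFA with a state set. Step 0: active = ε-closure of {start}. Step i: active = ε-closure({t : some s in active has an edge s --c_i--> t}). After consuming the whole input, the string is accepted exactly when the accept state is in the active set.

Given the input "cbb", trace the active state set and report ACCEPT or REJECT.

initial (ε-close {0}): {0,1,2,4,5,6,7,8,10,11,12}
'c' @ 1: {1,3,5,6,7,8,9,10,11,12}  (accept∈set)
'b' @ 2: {1,5,6,7,8,9,10,11,12}  (accept∈set)
'b' @ 3: {1,5,6,7,8,9,10,11,12}  (accept∈set)
end set {1,5,6,7,8,9,10,11,12} — state 1 in

Answer: ACCEPT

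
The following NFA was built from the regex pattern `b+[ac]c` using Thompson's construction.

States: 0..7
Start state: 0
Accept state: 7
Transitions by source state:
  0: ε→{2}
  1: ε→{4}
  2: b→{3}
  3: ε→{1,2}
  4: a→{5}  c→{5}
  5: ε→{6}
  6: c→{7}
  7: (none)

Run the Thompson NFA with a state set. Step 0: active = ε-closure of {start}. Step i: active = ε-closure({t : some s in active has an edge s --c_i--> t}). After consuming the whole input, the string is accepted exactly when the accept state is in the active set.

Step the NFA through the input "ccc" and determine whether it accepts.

start: ε-closure({0}) = {0,2}
'c' @ 1: {}  — state set empty
rest 'cc' ignored (set empty)
final: {}; accept 7 not in set

Answer: REJECT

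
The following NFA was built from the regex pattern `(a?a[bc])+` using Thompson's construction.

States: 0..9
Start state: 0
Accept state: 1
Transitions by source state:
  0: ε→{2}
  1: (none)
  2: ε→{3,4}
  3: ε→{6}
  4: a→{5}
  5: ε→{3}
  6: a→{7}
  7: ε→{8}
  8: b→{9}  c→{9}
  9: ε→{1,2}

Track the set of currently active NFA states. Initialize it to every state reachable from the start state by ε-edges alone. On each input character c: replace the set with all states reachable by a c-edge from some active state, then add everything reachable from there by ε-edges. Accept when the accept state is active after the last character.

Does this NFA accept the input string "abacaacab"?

Answer: ACCEPT

Trace:
initial (ε-close {0}): {0,2,3,4,6}
'a' @ 1: {3,5,6,7,8}
'b' @ 2: {1,2,3,4,6,9}  (accept∈set)
'a' @ 3: {3,5,6,7,8}
'c' @ 4: {1,2,3,4,6,9}  (accept∈set)
'a' @ 5: {3,5,6,7,8}
'a' @ 6: {7,8}
'c' @ 7: {1,2,3,4,6,9}  (accept∈set)
'a' @ 8: {3,5,6,7,8}
'b' @ 9: {1,2,3,4,6,9}  (accept∈set)
after full input: {1,2,3,4,6,9}  (accept=1 in)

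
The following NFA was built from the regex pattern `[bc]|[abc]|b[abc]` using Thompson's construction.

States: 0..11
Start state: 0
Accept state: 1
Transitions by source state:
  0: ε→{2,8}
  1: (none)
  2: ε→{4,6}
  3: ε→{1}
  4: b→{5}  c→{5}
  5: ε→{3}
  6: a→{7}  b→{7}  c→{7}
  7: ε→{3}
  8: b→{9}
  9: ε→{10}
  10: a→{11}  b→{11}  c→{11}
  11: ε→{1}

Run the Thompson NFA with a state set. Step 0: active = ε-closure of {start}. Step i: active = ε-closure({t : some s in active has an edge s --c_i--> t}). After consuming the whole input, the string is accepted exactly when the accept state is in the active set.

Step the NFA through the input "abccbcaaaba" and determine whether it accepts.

Answer: REJECT

Steps:
initial (ε-close {0}): {0,2,4,6,8}
'a' @ 1: {1,3,7}  ✓accept
'b' @ 2: {}  — state set empty
rest 'ccbcaaaba' ignored (set empty)
final: {}; accept 1 not in set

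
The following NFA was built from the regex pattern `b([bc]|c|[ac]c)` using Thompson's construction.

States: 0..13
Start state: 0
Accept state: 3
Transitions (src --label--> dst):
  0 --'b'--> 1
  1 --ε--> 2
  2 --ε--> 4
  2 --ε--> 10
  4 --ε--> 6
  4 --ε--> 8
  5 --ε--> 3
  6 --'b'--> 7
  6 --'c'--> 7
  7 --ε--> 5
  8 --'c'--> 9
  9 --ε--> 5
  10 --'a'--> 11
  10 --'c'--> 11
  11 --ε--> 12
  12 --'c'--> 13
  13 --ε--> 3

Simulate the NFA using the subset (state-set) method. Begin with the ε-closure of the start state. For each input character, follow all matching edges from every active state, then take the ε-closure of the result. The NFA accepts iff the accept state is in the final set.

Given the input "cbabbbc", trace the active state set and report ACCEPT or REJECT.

initial (ε-close {0}): {0}
'c' @ 1: {}  — no active states
rest 'babbbc' ignored (set empty)
end set {} — state 3 not in

Answer: REJECT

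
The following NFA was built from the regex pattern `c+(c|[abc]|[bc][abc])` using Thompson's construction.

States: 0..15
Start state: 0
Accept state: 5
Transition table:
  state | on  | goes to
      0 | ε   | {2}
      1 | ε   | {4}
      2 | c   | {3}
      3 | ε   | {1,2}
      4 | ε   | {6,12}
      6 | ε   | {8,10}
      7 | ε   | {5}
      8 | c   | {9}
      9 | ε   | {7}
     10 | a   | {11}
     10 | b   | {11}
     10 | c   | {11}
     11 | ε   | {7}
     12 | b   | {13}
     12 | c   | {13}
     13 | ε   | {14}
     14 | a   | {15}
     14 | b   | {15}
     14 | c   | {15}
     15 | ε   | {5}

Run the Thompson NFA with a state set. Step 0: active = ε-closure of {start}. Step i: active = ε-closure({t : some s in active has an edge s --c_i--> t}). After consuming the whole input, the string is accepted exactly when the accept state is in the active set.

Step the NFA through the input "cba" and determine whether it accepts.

Answer: ACCEPT

Derivation:
start: ε-closure({0}) = {0,2}
'c' @ 1: {1,2,3,4,6,8,10,12}
'b' @ 2: {5,7,11,13,14}  ✓accept
'a' @ 3: {5,15}  ✓accept
final: {5,15}; accept 5 in set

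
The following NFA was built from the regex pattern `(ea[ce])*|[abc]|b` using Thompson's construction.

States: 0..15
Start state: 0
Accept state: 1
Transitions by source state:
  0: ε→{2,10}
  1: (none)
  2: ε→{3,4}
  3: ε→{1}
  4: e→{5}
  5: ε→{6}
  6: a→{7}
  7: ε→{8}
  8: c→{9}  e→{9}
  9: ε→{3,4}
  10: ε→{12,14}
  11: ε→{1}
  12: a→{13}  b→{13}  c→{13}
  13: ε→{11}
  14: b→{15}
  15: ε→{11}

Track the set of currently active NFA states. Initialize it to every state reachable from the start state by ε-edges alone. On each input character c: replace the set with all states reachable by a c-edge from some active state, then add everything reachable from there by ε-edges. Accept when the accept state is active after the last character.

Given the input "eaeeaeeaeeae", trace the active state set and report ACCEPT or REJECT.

initial (ε-close {0}): {0,1,2,3,4,10,12,14}
'e' @ 1: {5,6}
'a' @ 2: {7,8}
'e' @ 3: {1,3,4,9}  ✓accept
'e' @ 4: {5,6}
'a' @ 5: {7,8}
'e' @ 6: {1,3,4,9}  ✓accept
'e' @ 7: {5,6}
'a' @ 8: {7,8}
'e' @ 9: {1,3,4,9}  ✓accept
'e' @ 10: {5,6}
'a' @ 11: {7,8}
'e' @ 12: {1,3,4,9}  ✓accept
after full input: {1,3,4,9}  (accept=1 in)

Answer: ACCEPT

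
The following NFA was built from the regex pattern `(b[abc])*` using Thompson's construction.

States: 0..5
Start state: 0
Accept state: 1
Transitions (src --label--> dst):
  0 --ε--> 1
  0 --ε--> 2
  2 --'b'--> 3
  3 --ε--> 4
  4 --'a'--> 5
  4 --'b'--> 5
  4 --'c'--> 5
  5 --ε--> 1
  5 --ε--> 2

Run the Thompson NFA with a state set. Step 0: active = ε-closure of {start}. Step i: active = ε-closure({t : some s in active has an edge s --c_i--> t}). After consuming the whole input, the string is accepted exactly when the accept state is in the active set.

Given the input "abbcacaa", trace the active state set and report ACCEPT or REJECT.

Answer: REJECT

Steps:
initial (ε-close {0}): {0,1,2}
'a' @ 1: {}  — dead — no transitions
rest 'bbcacaa' ignored (set empty)
final: {}; accept 1 not in set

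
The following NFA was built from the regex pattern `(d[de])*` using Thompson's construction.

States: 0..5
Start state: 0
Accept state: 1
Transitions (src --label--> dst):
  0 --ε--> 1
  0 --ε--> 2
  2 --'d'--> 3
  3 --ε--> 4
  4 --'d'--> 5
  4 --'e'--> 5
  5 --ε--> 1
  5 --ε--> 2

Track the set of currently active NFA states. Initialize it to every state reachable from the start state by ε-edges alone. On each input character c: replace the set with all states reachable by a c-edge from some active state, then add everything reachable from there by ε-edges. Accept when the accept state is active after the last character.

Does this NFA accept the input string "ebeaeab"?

Answer: REJECT

Steps:
start: ε-closure({0}) = {0,1,2}
'e' @ 1: {}  — no active states
rest 'beaeab' ignored (set empty)
end set {} — state 1 not in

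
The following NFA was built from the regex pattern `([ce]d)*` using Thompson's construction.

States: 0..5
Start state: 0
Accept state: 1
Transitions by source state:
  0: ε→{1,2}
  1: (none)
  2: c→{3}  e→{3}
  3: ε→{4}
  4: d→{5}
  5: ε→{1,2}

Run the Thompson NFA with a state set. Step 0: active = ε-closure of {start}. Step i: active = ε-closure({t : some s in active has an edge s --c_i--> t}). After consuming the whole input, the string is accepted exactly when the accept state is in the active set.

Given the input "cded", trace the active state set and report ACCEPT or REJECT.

Answer: ACCEPT

Trace:
start: ε-closure({0}) = {0,1,2}
'c' @ 1: {3,4}
'd' @ 2: {1,2,5}  ✓accept
'e' @ 3: {3,4}
'd' @ 4: {1,2,5}  ✓accept
end set {1,2,5} — state 1 in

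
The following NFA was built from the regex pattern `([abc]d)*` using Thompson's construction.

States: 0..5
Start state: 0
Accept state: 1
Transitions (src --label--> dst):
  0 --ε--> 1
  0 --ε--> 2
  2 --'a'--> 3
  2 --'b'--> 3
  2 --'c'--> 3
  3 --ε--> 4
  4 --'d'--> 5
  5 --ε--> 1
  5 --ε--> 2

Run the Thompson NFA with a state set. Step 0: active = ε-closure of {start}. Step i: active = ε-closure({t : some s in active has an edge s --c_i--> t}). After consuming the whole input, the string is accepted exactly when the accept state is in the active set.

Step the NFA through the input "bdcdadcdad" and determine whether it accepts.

Answer: ACCEPT

Trace:
initial (ε-close {0}): {0,1,2}
'b' @ 1: {3,4}
'd' @ 2: {1,2,5}  ✓accept
'c' @ 3: {3,4}
'd' @ 4: {1,2,5}  ✓accept
'a' @ 5: {3,4}
'd' @ 6: {1,2,5}  ✓accept
'c' @ 7: {3,4}
'd' @ 8: {1,2,5}  ✓accept
'a' @ 9: {3,4}
'd' @ 10: {1,2,5}  ✓accept
end set {1,2,5} — state 1 in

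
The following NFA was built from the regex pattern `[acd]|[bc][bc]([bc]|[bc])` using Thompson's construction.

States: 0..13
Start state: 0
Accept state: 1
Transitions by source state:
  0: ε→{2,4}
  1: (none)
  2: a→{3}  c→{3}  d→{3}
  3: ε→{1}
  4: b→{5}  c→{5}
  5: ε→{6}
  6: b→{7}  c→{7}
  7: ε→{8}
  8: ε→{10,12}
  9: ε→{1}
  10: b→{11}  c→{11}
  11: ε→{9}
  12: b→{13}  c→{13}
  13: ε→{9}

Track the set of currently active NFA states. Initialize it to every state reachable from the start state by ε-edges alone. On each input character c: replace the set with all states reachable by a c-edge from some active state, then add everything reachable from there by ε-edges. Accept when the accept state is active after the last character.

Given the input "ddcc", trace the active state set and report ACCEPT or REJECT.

initial (ε-close {0}): {0,2,4}
'd' @ 1: {1,3}  (accept∈set)
'd' @ 2: {}  — state set empty
rest 'cc' ignored (set empty)
after full input: {}  (accept=1 not in)

Answer: REJECT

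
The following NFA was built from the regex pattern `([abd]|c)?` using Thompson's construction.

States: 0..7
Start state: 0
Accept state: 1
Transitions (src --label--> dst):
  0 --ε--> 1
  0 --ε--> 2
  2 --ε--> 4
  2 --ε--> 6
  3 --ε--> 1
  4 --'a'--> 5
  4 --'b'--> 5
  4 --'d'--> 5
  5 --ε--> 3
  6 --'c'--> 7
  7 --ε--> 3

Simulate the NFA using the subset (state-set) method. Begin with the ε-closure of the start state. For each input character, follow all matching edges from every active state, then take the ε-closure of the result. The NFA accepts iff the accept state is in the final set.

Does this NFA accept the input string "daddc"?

initial (ε-close {0}): {0,1,2,4,6}
'd' @ 1: {1,3,5}  (accept∈set)
'a' @ 2: {}  — state set empty
rest 'ddc' ignored (set empty)
after full input: {}  (accept=1 not in)

Answer: REJECT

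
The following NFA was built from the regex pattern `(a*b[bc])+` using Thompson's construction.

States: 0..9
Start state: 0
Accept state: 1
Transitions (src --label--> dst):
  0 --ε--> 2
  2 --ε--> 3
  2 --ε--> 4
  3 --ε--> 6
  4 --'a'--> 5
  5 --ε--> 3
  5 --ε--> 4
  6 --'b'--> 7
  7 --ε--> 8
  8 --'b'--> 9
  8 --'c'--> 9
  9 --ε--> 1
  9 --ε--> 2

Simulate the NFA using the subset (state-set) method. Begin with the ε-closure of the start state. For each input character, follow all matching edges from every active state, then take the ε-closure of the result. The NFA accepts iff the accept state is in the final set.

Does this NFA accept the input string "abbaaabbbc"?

initial (ε-close {0}): {0,2,3,4,6}
'a' @ 1: {3,4,5,6}
'b' @ 2: {7,8}
'b' @ 3: {1,2,3,4,6,9}  ✓accept
'a' @ 4: {3,4,5,6}
'a' @ 5: {3,4,5,6}
'a' @ 6: {3,4,5,6}
'b' @ 7: {7,8}
'b' @ 8: {1,2,3,4,6,9}  ✓accept
'b' @ 9: {7,8}
'c' @ 10: {1,2,3,4,6,9}  ✓accept
after full input: {1,2,3,4,6,9}  (accept=1 in)

Answer: ACCEPT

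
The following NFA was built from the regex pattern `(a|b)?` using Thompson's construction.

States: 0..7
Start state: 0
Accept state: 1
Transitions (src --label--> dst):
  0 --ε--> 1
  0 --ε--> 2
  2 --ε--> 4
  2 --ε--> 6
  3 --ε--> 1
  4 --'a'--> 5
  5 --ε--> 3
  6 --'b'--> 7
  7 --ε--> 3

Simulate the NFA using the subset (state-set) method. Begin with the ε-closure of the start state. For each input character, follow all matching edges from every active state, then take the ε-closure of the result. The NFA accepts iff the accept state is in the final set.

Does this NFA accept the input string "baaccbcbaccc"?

Answer: REJECT

Steps:
S₀ = ε-closure({0}) = {0,1,2,4,6}
'b' @ 1: {1,3,7}  (accept∈set)
'a' @ 2: {}  — dead — no transitions
rest 'accbcbaccc' ignored (set empty)
final: {}; accept 1 not in set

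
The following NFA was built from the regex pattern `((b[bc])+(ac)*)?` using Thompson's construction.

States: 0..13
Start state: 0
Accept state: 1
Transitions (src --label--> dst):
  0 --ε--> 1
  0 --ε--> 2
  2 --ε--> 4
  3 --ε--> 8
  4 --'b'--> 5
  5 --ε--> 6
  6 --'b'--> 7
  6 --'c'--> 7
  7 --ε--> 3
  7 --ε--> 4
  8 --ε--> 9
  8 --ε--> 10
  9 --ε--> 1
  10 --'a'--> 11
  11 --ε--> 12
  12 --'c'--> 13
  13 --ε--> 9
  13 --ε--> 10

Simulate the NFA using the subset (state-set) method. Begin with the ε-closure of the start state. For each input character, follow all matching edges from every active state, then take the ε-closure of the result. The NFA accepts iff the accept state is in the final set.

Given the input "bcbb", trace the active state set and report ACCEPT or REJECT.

Answer: ACCEPT

Steps:
initial (ε-close {0}): {0,1,2,4}
'b' @ 1: {5,6}
'c' @ 2: {1,3,4,7,8,9,10}  ✓accept
'b' @ 3: {5,6}
'b' @ 4: {1,3,4,7,8,9,10}  ✓accept
final: {1,3,4,7,8,9,10}; accept 1 in set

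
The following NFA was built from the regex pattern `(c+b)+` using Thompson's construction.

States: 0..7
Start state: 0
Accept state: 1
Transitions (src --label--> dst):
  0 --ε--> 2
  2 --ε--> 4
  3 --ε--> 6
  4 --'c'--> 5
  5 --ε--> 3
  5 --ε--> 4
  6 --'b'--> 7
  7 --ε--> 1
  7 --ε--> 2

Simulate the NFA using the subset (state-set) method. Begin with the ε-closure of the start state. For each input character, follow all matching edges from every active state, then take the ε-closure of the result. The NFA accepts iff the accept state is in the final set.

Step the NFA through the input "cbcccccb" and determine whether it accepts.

Answer: ACCEPT

Derivation:
initial (ε-close {0}): {0,2,4}
'c' @ 1: {3,4,5,6}
'b' @ 2: {1,2,4,7}  ✓accept
'c' @ 3: {3,4,5,6}
'c' @ 4: {3,4,5,6}
'c' @ 5: {3,4,5,6}
'c' @ 6: {3,4,5,6}
'c' @ 7: {3,4,5,6}
'b' @ 8: {1,2,4,7}  ✓accept
final: {1,2,4,7}; accept 1 in set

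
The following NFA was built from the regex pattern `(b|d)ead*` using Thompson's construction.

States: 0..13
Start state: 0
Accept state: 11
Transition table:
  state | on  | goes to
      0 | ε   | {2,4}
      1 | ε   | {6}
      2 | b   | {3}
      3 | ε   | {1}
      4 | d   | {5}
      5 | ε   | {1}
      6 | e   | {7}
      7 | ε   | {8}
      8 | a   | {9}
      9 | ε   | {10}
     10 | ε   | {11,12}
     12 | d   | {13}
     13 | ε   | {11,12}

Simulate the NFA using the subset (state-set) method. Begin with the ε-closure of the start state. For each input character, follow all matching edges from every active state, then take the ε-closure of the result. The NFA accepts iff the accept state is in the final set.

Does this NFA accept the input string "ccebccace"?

Answer: REJECT

Steps:
start: ε-closure({0}) = {0,2,4}
'c' @ 1: {}  — dead — no transitions
rest 'cebccace' ignored (set empty)
after full input: {}  (accept=11 not in)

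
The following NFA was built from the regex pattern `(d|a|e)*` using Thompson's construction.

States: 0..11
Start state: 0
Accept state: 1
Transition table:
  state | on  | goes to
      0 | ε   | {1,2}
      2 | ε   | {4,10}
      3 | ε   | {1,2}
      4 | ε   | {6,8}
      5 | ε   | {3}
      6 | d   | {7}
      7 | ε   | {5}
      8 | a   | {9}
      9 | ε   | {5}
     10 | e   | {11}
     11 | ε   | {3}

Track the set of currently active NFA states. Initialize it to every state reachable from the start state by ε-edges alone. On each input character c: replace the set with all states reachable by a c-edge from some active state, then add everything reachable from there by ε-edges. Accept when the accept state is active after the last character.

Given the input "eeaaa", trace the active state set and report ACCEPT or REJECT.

Answer: ACCEPT

Trace:
start: ε-closure({0}) = {0,1,2,4,6,8,10}
'e' @ 1: {1,2,3,4,6,8,10,11}  ✓accept
'e' @ 2: {1,2,3,4,6,8,10,11}  ✓accept
'a' @ 3: {1,2,3,4,5,6,8,9,10}  ✓accept
'a' @ 4: {1,2,3,4,5,6,8,9,10}  ✓accept
'a' @ 5: {1,2,3,4,5,6,8,9,10}  ✓accept
after full input: {1,2,3,4,5,6,8,9,10}  (accept=1 in)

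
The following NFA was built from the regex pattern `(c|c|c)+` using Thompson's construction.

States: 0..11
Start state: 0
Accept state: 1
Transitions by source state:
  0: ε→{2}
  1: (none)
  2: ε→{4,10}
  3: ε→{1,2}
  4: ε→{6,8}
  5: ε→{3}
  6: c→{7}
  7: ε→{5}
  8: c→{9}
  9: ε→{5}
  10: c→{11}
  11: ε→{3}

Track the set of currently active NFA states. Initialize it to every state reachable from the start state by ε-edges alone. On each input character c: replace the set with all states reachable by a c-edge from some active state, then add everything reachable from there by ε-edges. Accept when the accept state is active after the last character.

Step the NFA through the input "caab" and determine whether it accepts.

Answer: REJECT

Trace:
start: ε-closure({0}) = {0,2,4,6,8,10}
'c' @ 1: {1,2,3,4,5,6,7,8,9,10,11}  [accepting]
'a' @ 2: {}  — dead — no transitions
rest 'ab' ignored (set empty)
end set {} — state 1 not in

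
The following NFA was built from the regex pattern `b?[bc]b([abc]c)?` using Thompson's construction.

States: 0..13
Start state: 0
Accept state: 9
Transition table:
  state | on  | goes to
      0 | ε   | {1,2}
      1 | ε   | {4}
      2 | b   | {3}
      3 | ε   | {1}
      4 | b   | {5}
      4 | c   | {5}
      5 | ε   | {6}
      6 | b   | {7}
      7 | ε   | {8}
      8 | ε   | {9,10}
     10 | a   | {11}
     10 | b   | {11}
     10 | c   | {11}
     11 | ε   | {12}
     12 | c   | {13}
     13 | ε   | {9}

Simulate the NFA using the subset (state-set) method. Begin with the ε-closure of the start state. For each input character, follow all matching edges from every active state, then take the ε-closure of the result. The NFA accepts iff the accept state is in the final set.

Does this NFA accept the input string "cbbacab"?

initial (ε-close {0}): {0,1,2,4}
'c' @ 1: {5,6}
'b' @ 2: {7,8,9,10}  ✓accept
'b' @ 3: {11,12}
'a' @ 4: {}  — no active states
rest 'cab' ignored (set empty)
final: {}; accept 9 not in set

Answer: REJECT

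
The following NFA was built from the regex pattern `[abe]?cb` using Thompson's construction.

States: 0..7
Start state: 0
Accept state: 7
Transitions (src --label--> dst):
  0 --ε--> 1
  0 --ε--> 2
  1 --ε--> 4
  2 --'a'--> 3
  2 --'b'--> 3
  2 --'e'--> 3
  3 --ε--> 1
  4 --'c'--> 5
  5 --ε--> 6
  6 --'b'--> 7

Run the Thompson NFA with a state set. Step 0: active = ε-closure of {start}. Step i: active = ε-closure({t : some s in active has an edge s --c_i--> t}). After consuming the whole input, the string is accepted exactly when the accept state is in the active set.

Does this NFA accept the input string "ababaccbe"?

initial (ε-close {0}): {0,1,2,4}
'a' @ 1: {1,3,4}
'b' @ 2: {}  — no active states
rest 'abaccbe' ignored (set empty)
after full input: {}  (accept=7 not in)

Answer: REJECT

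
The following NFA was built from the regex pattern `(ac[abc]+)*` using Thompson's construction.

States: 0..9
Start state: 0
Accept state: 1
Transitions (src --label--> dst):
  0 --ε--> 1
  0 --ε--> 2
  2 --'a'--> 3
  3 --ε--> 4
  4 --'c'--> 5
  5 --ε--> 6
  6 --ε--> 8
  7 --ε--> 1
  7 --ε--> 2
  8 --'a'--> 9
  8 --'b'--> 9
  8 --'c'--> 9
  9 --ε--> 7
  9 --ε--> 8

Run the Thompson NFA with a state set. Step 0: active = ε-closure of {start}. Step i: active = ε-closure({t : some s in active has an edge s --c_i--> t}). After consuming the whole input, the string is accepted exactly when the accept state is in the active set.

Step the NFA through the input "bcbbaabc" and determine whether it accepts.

start: ε-closure({0}) = {0,1,2}
'b' @ 1: {}  — dead — no transitions
rest 'cbbaabc' ignored (set empty)
final: {}; accept 1 not in set

Answer: REJECT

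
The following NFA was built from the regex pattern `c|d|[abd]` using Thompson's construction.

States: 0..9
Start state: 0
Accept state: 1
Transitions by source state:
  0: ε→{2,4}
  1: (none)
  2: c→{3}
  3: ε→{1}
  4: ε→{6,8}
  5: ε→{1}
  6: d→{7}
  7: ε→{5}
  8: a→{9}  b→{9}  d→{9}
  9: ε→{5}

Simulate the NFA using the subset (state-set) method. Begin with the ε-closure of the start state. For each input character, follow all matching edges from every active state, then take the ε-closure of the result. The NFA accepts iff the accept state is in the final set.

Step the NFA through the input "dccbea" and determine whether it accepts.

Answer: REJECT

Derivation:
start: ε-closure({0}) = {0,2,4,6,8}
'd' @ 1: {1,5,7,9}  [accepting]
'c' @ 2: {}  — state set empty
rest 'cbea' ignored (set empty)
after full input: {}  (accept=1 not in)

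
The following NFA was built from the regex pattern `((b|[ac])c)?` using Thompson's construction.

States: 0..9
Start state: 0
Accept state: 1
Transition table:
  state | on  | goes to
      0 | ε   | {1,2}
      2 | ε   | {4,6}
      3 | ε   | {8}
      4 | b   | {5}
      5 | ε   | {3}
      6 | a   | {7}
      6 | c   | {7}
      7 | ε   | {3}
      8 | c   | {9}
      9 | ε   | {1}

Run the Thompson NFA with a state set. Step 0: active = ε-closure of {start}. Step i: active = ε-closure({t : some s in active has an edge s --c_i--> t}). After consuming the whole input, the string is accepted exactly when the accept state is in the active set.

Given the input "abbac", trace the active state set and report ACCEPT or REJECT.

start: ε-closure({0}) = {0,1,2,4,6}
'a' @ 1: {3,7,8}
'b' @ 2: {}  — dead — no transitions
rest 'bac' ignored (set empty)
final: {}; accept 1 not in set

Answer: REJECT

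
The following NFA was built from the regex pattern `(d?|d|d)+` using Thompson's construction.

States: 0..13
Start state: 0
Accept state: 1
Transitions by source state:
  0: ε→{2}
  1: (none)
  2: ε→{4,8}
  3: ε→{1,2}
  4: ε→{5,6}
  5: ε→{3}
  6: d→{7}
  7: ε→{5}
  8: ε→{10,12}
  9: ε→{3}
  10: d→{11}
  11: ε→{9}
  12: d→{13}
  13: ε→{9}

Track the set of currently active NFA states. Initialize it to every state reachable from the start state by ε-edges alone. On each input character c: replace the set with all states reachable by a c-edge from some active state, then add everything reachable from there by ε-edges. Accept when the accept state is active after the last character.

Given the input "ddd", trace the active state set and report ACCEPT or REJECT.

Answer: ACCEPT

Steps:
initial (ε-close {0}): {0,1,2,3,4,5,6,8,10,12}
'd' @ 1: {1,2,3,4,5,6,7,8,9,10,11,12,13}  ✓accept
'd' @ 2: {1,2,3,4,5,6,7,8,9,10,11,12,13}  ✓accept
'd' @ 3: {1,2,3,4,5,6,7,8,9,10,11,12,13}  ✓accept
end set {1,2,3,4,5,6,7,8,9,10,11,12,13} — state 1 in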